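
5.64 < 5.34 False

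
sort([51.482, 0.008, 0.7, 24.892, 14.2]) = [0.008, 0.7, 14.2, 24.892, 51.482]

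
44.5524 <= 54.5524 True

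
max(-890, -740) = -740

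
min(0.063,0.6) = 0.063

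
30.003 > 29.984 True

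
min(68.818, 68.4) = 68.4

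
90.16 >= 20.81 True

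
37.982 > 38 False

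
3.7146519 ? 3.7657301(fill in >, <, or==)<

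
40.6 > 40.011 True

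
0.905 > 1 False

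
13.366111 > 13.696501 False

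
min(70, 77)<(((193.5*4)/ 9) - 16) False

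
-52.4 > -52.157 False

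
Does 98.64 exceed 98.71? No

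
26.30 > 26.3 False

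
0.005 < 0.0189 True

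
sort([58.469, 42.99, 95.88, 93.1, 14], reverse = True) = [95.88, 93.1, 58.469, 42.99, 14]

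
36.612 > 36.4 True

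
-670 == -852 False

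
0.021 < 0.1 True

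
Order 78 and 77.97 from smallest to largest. 77.97, 78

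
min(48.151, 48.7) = 48.151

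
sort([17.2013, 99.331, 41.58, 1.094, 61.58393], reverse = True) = [99.331, 61.58393, 41.58, 17.2013, 1.094]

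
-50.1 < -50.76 False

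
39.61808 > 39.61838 False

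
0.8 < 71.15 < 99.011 True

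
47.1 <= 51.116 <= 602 True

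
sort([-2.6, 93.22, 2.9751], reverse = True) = [93.22, 2.9751, -2.6]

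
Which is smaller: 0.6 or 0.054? 0.054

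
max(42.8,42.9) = 42.9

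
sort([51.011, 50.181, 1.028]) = [1.028, 50.181, 51.011]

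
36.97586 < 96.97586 True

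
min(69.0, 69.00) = 69.0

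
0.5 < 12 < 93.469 True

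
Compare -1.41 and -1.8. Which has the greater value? -1.41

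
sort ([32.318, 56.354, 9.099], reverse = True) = [56.354, 32.318, 9.099]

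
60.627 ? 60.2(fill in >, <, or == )>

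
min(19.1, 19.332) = 19.1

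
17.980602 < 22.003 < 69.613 True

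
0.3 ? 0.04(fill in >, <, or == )>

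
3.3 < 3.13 False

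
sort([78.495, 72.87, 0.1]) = [0.1, 72.87, 78.495]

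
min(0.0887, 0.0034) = 0.0034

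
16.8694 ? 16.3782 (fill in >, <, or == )>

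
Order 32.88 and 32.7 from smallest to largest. 32.7, 32.88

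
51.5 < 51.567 True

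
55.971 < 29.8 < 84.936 False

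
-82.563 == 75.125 False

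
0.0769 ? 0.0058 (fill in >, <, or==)>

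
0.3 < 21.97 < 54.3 True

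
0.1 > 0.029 True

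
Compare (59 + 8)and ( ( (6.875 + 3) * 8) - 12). They are equal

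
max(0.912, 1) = 1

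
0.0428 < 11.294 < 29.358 True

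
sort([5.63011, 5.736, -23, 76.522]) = [-23, 5.63011, 5.736, 76.522]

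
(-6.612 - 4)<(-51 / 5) True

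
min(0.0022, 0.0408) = 0.0022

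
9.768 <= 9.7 False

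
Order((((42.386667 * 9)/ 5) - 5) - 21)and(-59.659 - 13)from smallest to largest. (-59.659 - 13), ((((42.386667 * 9)/ 5) - 5) - 21)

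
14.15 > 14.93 False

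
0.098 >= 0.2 False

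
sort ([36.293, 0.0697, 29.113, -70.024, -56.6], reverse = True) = [36.293, 29.113, 0.0697, -56.6, -70.024]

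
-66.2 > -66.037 False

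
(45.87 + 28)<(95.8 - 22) False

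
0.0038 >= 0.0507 False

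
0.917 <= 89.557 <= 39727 True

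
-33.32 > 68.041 False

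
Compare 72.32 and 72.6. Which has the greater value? 72.6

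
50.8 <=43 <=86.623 False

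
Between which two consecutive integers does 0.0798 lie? 0 and 1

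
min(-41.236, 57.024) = -41.236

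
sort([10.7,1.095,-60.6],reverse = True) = [10.7,1.095,-60.6]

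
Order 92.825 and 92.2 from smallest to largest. 92.2,92.825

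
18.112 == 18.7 False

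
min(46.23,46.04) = 46.04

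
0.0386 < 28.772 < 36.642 True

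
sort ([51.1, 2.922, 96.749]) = [2.922, 51.1, 96.749]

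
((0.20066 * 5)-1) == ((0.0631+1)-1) False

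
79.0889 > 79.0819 True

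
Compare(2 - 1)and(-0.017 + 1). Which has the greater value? (2 - 1)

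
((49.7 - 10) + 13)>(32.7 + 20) False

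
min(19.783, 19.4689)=19.4689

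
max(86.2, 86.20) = 86.20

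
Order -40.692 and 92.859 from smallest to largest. -40.692, 92.859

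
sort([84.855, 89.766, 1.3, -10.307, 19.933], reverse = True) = [89.766, 84.855, 19.933, 1.3, -10.307]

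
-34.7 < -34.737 False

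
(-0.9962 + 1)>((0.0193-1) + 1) False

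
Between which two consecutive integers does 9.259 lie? 9 and 10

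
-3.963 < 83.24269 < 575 True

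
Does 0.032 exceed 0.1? No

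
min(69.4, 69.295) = 69.295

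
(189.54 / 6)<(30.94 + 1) True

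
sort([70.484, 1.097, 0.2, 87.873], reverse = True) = [87.873, 70.484, 1.097, 0.2]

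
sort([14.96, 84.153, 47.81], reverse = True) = [84.153, 47.81, 14.96]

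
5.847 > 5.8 True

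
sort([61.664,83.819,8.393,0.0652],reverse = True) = [83.819,61.664,8.393,0.0652]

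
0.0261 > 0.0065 True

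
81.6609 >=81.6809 False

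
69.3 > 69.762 False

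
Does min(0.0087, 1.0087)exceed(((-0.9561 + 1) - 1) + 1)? No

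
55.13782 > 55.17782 False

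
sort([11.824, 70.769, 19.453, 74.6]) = [11.824, 19.453, 70.769, 74.6]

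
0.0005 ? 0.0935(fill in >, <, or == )<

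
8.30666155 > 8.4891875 False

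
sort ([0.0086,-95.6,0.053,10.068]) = [-95.6,0.0086,0.053,10.068]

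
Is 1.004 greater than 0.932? Yes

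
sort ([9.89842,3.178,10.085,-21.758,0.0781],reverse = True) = [10.085,9.89842,3.178,0.0781,-21.758]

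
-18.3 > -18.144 False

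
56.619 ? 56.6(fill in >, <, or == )>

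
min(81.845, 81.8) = 81.8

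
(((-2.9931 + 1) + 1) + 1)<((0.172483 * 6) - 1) True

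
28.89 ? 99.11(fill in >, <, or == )<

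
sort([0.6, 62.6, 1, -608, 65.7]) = [-608, 0.6, 1, 62.6, 65.7]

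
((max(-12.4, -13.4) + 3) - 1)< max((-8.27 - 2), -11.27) True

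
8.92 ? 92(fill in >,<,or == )<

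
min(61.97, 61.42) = 61.42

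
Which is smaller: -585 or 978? -585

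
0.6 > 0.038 True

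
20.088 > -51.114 True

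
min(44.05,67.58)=44.05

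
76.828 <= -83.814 False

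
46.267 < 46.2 False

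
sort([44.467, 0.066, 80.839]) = [0.066, 44.467, 80.839]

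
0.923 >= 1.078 False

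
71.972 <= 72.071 True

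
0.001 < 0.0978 True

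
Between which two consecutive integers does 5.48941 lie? 5 and 6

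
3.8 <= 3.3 False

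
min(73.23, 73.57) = 73.23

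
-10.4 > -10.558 True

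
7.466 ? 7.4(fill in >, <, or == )>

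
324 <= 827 True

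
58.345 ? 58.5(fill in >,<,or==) <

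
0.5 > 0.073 True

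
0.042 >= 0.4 False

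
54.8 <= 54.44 False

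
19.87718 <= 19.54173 False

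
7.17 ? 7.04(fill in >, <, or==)>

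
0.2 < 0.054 False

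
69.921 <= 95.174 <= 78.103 False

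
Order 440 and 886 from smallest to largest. 440, 886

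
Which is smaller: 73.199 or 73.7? 73.199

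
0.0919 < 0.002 False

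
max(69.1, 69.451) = 69.451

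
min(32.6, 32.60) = 32.6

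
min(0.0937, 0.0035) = 0.0035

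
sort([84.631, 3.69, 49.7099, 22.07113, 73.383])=[3.69, 22.07113, 49.7099, 73.383, 84.631]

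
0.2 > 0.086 True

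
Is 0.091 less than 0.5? Yes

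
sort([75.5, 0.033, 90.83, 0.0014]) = [0.0014, 0.033, 75.5, 90.83]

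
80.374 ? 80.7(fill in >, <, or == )<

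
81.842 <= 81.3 False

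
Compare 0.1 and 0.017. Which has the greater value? 0.1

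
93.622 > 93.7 False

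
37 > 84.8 False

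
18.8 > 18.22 True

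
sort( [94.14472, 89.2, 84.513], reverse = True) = [94.14472, 89.2, 84.513]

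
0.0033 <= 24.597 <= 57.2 True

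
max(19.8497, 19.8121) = 19.8497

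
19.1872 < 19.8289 True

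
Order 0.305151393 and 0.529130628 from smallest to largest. 0.305151393,0.529130628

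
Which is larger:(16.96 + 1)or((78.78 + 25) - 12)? ((78.78 + 25) - 12)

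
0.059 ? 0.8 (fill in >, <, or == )<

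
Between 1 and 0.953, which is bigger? 1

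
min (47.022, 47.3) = 47.022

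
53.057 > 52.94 True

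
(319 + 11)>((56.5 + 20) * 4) True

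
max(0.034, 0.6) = 0.6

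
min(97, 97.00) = 97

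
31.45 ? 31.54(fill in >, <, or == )<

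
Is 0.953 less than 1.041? Yes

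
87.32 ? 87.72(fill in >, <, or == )<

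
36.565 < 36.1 False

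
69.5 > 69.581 False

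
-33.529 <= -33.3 True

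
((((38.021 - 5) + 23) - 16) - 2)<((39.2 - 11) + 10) True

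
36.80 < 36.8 False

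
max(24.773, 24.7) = 24.773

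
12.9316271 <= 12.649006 False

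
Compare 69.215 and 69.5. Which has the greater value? 69.5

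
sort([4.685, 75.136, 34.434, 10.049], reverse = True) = [75.136, 34.434, 10.049, 4.685]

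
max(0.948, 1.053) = 1.053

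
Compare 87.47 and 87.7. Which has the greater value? 87.7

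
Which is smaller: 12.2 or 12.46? 12.2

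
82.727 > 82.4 True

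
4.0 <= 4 True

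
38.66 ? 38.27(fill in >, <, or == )>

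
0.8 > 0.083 True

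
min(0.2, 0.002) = 0.002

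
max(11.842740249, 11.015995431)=11.842740249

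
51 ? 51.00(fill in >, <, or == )==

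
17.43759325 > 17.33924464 True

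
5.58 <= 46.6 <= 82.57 True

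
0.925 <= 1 True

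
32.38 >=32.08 True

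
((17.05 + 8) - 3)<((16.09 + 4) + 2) True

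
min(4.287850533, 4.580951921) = 4.287850533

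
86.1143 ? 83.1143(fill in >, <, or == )>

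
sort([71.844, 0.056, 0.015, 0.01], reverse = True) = [71.844, 0.056, 0.015, 0.01]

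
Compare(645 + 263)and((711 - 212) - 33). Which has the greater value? (645 + 263)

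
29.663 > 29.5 True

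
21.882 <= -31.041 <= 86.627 False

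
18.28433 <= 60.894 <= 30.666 False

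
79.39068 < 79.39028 False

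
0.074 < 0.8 True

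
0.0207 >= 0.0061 True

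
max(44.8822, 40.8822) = 44.8822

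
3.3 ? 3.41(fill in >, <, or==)<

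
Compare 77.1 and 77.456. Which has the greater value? 77.456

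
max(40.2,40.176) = 40.2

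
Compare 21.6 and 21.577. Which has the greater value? 21.6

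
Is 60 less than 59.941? No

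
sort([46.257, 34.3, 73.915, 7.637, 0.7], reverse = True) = [73.915, 46.257, 34.3, 7.637, 0.7]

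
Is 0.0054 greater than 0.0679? No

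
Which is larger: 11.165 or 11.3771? 11.3771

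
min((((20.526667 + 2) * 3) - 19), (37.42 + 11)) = 48.42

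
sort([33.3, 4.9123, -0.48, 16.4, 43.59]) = [-0.48, 4.9123, 16.4, 33.3, 43.59]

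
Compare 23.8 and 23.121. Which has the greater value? 23.8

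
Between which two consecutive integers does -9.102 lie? -10 and -9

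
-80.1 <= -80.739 False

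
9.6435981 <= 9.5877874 False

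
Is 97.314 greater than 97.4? No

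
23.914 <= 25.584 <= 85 True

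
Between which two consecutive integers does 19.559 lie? 19 and 20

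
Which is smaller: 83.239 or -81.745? -81.745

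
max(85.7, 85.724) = 85.724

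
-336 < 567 True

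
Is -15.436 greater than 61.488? No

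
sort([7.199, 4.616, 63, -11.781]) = [-11.781, 4.616, 7.199, 63]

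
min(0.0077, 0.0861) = 0.0077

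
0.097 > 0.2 False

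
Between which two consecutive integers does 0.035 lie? 0 and 1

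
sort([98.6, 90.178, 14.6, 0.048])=[0.048, 14.6, 90.178, 98.6]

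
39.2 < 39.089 False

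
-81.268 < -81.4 False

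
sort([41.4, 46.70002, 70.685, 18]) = [18, 41.4, 46.70002, 70.685]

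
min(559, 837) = 559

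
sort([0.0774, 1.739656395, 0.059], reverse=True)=[1.739656395, 0.0774, 0.059]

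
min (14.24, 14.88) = 14.24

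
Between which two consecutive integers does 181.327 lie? 181 and 182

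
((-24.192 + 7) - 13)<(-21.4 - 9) False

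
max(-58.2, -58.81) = -58.2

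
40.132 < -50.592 False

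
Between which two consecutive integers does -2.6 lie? -3 and -2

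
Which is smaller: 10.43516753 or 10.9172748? 10.43516753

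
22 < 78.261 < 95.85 True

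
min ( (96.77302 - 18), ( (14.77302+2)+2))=18.77302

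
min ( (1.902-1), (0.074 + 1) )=0.902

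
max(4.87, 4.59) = 4.87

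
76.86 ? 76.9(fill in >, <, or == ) <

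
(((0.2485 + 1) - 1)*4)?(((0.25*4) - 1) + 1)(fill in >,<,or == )<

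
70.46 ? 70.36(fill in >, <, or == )>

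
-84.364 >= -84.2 False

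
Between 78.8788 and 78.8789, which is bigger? 78.8789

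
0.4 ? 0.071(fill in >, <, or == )>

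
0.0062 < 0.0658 True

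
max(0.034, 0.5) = 0.5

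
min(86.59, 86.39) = 86.39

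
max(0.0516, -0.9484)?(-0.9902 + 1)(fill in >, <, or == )>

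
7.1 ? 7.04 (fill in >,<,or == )>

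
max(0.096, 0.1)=0.1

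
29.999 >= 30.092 False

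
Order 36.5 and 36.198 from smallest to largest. 36.198, 36.5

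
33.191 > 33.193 False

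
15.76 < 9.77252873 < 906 False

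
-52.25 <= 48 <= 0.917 False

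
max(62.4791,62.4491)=62.4791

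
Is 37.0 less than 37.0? No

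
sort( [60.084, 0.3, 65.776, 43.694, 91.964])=[0.3, 43.694, 60.084, 65.776, 91.964]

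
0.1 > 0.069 True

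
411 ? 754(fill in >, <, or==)<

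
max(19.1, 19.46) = 19.46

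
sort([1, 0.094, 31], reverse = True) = [31, 1, 0.094]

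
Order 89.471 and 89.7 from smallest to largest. 89.471, 89.7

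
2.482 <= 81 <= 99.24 True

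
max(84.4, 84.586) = 84.586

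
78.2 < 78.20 False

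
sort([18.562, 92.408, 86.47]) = [18.562, 86.47, 92.408]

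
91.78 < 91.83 True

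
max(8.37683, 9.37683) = 9.37683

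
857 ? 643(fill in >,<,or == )>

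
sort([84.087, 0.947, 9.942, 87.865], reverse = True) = [87.865, 84.087, 9.942, 0.947]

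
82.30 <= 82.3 True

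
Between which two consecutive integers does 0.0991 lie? 0 and 1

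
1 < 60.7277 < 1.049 False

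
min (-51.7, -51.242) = -51.7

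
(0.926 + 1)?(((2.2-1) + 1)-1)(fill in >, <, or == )>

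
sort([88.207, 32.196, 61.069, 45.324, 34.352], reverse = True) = [88.207, 61.069, 45.324, 34.352, 32.196]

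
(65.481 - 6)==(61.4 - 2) False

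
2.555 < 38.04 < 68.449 True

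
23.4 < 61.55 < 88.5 True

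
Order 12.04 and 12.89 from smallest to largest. 12.04, 12.89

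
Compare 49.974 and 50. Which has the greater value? 50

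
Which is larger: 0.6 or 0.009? 0.6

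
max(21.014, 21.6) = 21.6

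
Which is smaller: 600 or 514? 514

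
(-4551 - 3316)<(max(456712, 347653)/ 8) True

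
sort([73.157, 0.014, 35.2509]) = [0.014, 35.2509, 73.157]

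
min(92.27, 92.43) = 92.27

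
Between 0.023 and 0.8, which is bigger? 0.8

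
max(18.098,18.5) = 18.5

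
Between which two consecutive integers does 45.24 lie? 45 and 46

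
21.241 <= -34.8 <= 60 False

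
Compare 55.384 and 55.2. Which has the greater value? 55.384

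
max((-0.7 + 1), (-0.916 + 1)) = 0.3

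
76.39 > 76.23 True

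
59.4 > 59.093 True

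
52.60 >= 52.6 True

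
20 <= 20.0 True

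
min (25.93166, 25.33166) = 25.33166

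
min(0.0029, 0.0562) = 0.0029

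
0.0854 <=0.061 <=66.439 False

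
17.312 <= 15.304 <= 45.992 False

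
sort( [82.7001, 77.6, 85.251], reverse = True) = [85.251, 82.7001, 77.6]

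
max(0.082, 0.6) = 0.6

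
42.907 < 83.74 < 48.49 False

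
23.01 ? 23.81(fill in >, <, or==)<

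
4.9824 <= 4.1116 False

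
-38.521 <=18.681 True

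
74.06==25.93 False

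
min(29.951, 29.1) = 29.1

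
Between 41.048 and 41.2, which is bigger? 41.2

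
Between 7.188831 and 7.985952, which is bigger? 7.985952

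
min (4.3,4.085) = 4.085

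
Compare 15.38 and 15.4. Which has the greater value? 15.4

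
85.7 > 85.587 True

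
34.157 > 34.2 False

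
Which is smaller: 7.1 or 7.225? 7.1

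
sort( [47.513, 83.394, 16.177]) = [16.177, 47.513, 83.394]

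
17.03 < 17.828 True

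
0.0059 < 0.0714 True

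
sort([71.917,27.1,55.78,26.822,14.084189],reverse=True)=[71.917,55.78,27.1,26.822,14.084189]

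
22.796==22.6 False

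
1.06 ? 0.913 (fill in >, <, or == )>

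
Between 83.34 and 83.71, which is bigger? 83.71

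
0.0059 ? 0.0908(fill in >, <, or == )<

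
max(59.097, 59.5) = 59.5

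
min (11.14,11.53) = 11.14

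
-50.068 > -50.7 True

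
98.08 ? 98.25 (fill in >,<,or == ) <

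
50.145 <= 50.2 True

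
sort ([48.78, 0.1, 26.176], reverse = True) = [48.78, 26.176, 0.1]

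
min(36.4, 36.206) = 36.206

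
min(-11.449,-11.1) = -11.449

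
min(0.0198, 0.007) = 0.007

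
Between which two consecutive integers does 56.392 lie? 56 and 57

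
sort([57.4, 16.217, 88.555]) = [16.217, 57.4, 88.555]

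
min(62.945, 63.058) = 62.945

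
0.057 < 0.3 True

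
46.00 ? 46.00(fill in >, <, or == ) ==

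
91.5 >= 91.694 False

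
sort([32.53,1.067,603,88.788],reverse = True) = [603,88.788,32.53,1.067]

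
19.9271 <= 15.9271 False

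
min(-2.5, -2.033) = -2.5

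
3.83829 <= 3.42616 False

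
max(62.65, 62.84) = 62.84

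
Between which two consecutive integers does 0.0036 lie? 0 and 1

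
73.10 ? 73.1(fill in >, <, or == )==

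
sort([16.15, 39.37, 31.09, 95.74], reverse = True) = [95.74, 39.37, 31.09, 16.15]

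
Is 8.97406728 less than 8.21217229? No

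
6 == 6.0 True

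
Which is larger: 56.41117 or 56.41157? 56.41157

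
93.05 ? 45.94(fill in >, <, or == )>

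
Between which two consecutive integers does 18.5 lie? 18 and 19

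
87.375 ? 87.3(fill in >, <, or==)>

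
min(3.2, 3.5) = 3.2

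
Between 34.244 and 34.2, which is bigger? 34.244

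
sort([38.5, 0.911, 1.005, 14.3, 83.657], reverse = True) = [83.657, 38.5, 14.3, 1.005, 0.911]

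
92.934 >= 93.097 False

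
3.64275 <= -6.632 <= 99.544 False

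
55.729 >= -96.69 True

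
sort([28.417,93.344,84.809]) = [28.417,84.809,93.344]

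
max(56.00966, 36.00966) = 56.00966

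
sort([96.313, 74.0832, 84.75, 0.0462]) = [0.0462, 74.0832, 84.75, 96.313]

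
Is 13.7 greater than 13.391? Yes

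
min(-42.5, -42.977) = -42.977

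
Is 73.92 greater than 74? No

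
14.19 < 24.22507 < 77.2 True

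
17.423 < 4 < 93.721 False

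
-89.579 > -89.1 False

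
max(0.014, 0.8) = 0.8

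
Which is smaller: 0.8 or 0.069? 0.069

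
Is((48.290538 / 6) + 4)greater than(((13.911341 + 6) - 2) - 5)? No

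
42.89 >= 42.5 True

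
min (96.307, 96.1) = 96.1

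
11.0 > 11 False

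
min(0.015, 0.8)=0.015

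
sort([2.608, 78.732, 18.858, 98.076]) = [2.608, 18.858, 78.732, 98.076]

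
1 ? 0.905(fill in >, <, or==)>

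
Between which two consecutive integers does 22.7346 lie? 22 and 23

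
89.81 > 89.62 True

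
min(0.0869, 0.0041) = 0.0041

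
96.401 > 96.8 False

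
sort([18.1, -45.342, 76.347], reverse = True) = [76.347, 18.1, -45.342]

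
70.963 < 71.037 True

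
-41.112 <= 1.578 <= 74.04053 True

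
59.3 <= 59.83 True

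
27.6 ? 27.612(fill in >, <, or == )<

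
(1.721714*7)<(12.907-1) False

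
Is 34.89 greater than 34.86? Yes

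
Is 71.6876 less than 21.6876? No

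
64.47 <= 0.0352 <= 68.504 False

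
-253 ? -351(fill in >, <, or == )>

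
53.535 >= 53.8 False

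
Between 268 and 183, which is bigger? 268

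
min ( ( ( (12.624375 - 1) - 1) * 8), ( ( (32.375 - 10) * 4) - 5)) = 84.5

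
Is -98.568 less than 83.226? Yes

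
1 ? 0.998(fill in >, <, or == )>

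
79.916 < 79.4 False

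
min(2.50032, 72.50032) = 2.50032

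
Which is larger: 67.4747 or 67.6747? 67.6747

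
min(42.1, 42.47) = 42.1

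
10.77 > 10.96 False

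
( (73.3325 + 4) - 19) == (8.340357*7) False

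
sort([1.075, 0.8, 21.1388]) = [0.8, 1.075, 21.1388]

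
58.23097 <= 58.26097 True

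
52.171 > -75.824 True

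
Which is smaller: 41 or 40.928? 40.928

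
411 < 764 True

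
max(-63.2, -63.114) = -63.114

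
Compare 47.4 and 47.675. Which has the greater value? 47.675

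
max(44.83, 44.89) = 44.89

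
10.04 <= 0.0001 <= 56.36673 False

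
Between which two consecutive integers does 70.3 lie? 70 and 71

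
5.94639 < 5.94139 False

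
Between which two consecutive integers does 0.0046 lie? 0 and 1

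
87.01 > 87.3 False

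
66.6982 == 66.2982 False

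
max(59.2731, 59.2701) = 59.2731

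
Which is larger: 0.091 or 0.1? 0.1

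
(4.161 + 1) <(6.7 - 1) True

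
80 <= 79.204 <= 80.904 False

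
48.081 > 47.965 True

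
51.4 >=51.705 False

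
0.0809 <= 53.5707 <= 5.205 False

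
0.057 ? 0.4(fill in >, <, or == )<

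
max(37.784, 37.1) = 37.784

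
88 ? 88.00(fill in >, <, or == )==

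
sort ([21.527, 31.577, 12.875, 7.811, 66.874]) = [7.811, 12.875, 21.527, 31.577, 66.874]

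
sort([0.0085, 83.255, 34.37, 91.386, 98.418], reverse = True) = [98.418, 91.386, 83.255, 34.37, 0.0085]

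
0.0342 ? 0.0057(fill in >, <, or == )>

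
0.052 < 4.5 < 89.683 True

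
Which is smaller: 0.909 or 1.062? 0.909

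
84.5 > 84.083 True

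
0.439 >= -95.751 True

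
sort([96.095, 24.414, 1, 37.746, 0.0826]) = [0.0826, 1, 24.414, 37.746, 96.095]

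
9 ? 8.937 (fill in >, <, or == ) >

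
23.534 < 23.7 True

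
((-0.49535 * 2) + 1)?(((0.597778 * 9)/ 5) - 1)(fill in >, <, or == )<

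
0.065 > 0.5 False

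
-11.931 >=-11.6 False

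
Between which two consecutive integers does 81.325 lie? 81 and 82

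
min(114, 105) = 105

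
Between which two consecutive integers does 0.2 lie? 0 and 1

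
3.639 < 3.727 True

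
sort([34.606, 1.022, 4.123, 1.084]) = [1.022, 1.084, 4.123, 34.606]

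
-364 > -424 True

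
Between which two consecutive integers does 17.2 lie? 17 and 18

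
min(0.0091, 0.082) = 0.0091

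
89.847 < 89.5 False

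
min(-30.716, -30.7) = -30.716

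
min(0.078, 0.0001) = 0.0001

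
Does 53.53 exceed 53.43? Yes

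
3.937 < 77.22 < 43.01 False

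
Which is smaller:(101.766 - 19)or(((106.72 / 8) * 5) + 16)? (((106.72 / 8) * 5) + 16)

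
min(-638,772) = -638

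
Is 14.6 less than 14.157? No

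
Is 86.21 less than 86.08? No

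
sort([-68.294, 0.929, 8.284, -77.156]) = [-77.156, -68.294, 0.929, 8.284]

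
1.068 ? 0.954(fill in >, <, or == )>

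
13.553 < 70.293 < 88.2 True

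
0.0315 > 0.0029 True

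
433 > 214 True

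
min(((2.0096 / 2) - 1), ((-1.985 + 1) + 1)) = 0.0048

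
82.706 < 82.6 False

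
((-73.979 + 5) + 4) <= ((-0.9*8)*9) True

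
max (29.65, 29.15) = 29.65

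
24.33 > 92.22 False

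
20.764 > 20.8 False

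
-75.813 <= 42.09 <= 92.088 True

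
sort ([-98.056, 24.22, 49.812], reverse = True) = [49.812, 24.22, -98.056]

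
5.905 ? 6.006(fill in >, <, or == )<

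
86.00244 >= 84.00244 True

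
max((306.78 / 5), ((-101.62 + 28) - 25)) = 61.356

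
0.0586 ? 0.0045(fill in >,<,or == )>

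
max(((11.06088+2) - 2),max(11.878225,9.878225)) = 11.878225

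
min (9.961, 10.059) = 9.961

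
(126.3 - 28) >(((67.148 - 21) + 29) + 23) True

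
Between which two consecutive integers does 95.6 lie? 95 and 96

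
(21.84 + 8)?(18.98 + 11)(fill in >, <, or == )<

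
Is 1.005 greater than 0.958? Yes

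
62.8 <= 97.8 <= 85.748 False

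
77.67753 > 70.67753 True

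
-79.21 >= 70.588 False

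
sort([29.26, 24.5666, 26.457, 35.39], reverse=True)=[35.39, 29.26, 26.457, 24.5666]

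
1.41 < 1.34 False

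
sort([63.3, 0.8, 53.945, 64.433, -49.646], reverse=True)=[64.433, 63.3, 53.945, 0.8, -49.646]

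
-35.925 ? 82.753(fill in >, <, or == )<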